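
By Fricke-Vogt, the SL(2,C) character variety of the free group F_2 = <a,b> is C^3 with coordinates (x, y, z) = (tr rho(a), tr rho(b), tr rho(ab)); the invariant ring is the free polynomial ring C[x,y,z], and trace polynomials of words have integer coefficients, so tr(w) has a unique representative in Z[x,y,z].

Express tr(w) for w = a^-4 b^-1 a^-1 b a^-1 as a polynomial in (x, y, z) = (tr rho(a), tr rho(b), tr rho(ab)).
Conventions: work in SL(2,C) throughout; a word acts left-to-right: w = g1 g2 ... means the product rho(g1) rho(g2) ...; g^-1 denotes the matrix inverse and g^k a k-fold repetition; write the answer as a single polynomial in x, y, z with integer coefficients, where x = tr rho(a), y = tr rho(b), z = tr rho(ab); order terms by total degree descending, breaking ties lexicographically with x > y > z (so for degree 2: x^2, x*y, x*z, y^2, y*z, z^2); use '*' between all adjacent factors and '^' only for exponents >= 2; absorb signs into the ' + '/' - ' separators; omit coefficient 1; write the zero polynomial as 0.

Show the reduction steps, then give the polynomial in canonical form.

x^5*y*z - x^4*y^2 - x^4*z^2 - 3*x^3*y*z + x^4 + 3*x^2*y^2 + 3*x^2*z^2 + x*y*z - 4*x^2 - y^2 - z^2 + 2

trace(a^-1) = trace(a) = x
trace(a^-2) = trace(a^-1)*trace(a) - trace(1) = x^2 - 2
trace(a^-3) = trace(a^-2)*trace(a) - trace(a^-1) = x^3 - 3*x
trace(a^-4) = trace(a^-3)*trace(a) - trace(a^-2) = x^4 - 4*x^2 + 2
trace(b a^-1) = trace(b)*trace(a) - trace(b a) = x*y - z
trace(b a^-2) = trace(b a^-1)*trace(a) - trace(b) = x^2*y - x*z - y
trace(b a b) = trace(b)*trace(a b) - trace(a) = y*z - x
trace(b a b a) = trace(b a)*trace(b a) - trace(1)   [split at repeated b] = z^2 - 2
trace(a^-1 b a b) = trace(b a b)*trace(a) - trace(b a b a) = x*y*z - x^2 - z^2 + 2
trace(a^-1 b a b a^-1) = trace(a^-1 b a b)*trace(a) - trace(a^-1 b a b a) = x^2*y*z - x^3 - x*z^2 - y*z + 3*x
trace(a b a^-3 b) = trace(a^-1 b a b a^-1)*trace(a) - trace(a^-1 b a b) = x^3*y*z - x^4 - x^2*z^2 - 2*x*y*z + 4*x^2 + z^2 - 2
trace(a^-1 b^-1 a b a^-2) = trace(a b a^-3)*trace(b) - trace(a b a^-3 b) = -x^3*y*z + x^4 + x^2*y^2 + x^2*z^2 + x*y*z - 4*x^2 - y^2 - z^2 + 2
trace(b^-1 a b a^-1) = trace(a b a^-1)*trace(b) - trace(a b a^-1 b) = -x*y*z + x^2 + y^2 + z^2 - 2
trace(a^-1 b^-1 a b a^-1) = trace(b^-1 a b a^-1)*trace(a) - trace(b^-1 a b) = -x^2*y*z + x^3 + x*y^2 + x*z^2 - 3*x
trace(b a^-4 b^-1 a) = trace(a^-1 b^-1 a b a^-2)*trace(a) - trace(a^-1 b^-1 a b a^-1) = -x^4*y*z + x^5 + x^3*y^2 + x^3*z^2 + 2*x^2*y*z - 5*x^3 - 2*x*y^2 - 2*x*z^2 + 5*x
trace(a^-4 b^-1 a^-1 b) = trace(b a^-4 b^-1)*trace(a) - trace(b a^-4 b^-1 a) = x^4*y*z - x^3*y^2 - x^3*z^2 - 2*x^2*y*z + x^3 + 2*x*y^2 + 2*x*z^2 - 3*x
trace(a^-1 b a^-2) = trace(a^-1 b a^-1)*trace(a) - trace(a^-1 b) = x^3*y - x^2*z - 2*x*y + z
trace(a^-1 b a^-3) = trace(a^-1 b a^-2)*trace(a) - trace(a^-1 b a^-1) = x^4*y - x^3*z - 3*x^2*y + 2*x*z + y
trace(b^2) = trace(b)*trace(b) - trace(1) = y^2 - 2
trace(b a^-1 b) = trace(b^2)*trace(a) - trace(b^2 a) = x*y^2 - y*z - x
trace(a^-1 b a^-1 b) = trace(b a^-1 b)*trace(a) - trace(b a^-1 b a) = x^2*y^2 - 2*x*y*z + z^2 - 2
trace(a^-1 b a^-1 b a^-1) = trace(a^-1 b a^-1 b)*trace(a) - trace(a^-1 b a^-1 b a) = x^3*y^2 - 2*x^2*y*z - x*y^2 + x*z^2 + y*z - x
trace(a^-1 b a^-3 b) = trace(a^-1 b a^-1 b a^-1)*trace(a) - trace(a^-1 b a^-1 b) = x^4*y^2 - 2*x^3*y*z - 2*x^2*y^2 + x^2*z^2 + 3*x*y*z - x^2 - z^2 + 2
trace(a^-3 b^-1 a^-1 b) = trace(a^-1 b a^-3)*trace(b) - trace(a^-1 b a^-3 b) = x^3*y*z - x^2*y^2 - x^2*z^2 - x*y*z + x^2 + y^2 + z^2 - 2
trace(a^-4 b^-1 a^-1 b a^-1) = trace(a^-4 b^-1 a^-1 b)*trace(a) - trace(a^-4 b^-1 a^-1 b a) = x^5*y*z - x^4*y^2 - x^4*z^2 - 3*x^3*y*z + x^4 + 3*x^2*y^2 + 3*x^2*z^2 + x*y*z - 4*x^2 - y^2 - z^2 + 2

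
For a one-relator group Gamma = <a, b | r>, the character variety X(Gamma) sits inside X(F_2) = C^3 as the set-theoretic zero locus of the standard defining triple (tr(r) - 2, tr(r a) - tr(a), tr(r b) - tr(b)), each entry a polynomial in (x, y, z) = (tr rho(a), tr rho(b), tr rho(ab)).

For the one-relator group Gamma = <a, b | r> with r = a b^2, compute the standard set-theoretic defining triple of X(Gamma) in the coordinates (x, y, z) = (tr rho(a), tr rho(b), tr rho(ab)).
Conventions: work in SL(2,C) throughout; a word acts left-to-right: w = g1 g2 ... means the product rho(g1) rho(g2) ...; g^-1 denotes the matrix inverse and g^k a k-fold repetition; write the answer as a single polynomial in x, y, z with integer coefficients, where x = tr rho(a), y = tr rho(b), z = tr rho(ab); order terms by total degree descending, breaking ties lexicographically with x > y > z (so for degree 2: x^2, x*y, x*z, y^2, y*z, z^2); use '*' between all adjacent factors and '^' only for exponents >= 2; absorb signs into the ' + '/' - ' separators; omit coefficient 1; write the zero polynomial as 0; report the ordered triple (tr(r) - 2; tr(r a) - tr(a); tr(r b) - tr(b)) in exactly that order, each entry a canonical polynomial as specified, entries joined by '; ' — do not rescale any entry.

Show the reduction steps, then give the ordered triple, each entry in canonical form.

y*z - x - 2; x*y*z - x^2 - y^2 - x + 2; y^2*z - x*y - y - z

next, tr(a b^2) = tr(b)*tr(a b) - tr(a) = y*z - x
and tr(a^2 b) = tr(a)*tr(b a) - tr(b) = x*z - y
tr(a^2) = tr(a)*tr(a) - tr(1) = x^2 - 2
tr(a b^2 a) = tr(b)*tr(a^2 b) - tr(a^2) = x*y*z - x^2 - y^2 + 2
tr(a b^3) = tr(b)*tr(a b^2) - tr(a b) = y^2*z - x*y - z
assemble the triple (tr(r) - 2; tr(r a) - x; tr(r b) - y)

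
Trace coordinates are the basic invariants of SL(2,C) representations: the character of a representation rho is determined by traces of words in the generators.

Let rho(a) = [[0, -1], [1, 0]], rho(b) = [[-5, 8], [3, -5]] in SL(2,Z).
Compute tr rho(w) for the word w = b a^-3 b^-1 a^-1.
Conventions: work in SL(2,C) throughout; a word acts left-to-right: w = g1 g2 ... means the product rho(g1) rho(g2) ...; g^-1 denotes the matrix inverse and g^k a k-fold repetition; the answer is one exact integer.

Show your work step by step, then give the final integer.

rho(b) = [[-5, 8], [3, -5]]
... * rho(a^-1) = [[0, 1], [-1, 0]]  ->  [[-8, -5], [5, 3]]
... * rho(a^-1) = [[0, 1], [-1, 0]]  ->  [[5, -8], [-3, 5]]
... * rho(a^-1) = [[0, 1], [-1, 0]]  ->  [[8, 5], [-5, -3]]
... * rho(b^-1) = [[-5, -8], [-3, -5]]  ->  [[-55, -89], [34, 55]]
... * rho(a^-1) = [[0, 1], [-1, 0]]  ->  [[89, -55], [-55, 34]]
tr = 89 + 34 = 123

123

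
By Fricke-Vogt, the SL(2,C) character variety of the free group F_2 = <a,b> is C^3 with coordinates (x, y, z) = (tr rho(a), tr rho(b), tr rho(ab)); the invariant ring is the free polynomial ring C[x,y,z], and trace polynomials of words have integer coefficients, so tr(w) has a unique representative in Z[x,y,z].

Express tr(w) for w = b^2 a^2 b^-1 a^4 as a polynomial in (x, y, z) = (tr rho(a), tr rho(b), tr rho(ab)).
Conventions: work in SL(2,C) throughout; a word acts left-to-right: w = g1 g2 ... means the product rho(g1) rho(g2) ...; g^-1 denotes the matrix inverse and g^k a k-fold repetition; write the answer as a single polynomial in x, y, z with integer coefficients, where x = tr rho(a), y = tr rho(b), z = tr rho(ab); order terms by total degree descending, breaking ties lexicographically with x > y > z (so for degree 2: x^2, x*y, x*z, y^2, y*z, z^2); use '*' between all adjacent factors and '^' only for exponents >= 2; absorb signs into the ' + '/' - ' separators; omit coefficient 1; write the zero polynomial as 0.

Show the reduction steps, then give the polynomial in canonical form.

x^5*y^2*z - x^6*y - x^4*y^3 - x^4*y*z^2 + x^5*z - 2*x^3*y^2*z + 5*x^4*y + 2*x^2*y^3 + 2*x^2*y*z^2 - 4*x^3*z - 5*x^2*y + 3*x*z - y

so trace(a^2 b) = trace(a) * trace(b a) - trace(b) = x*z - y
trace(a^2) = trace(a) * trace(a) - trace(1) = x^2 - 2
so trace(a b^2 a) = trace(b) * trace(a^2 b) - trace(a^2) = x*y*z - x^2 - y^2 + 2
trace(a b^2) = trace(b) * trace(a b) - trace(a) = y*z - x
trace(a^2 b^2 a) = trace(a) * trace(a b^2 a) - trace(a b^2) = x^2*y*z - x^3 - x*y^2 - y*z + 3*x
trace(a^3 b^2 a) = trace(a) * trace(a^2 b^2 a) - trace(a^2 b^2) = x^3*y*z - x^4 - x^2*y^2 - 2*x*y*z + 4*x^2 + y^2 - 2
trace(a^4 b^2 a) = trace(a) * trace(a^3 b^2 a) - trace(a^3 b^2) = x^4*y*z - x^5 - x^3*y^2 - 3*x^2*y*z + 5*x^3 + 2*x*y^2 + y*z - 5*x
so trace(a^4 b^2 a^2) = trace(a) * trace(a^4 b^2 a) - trace(a^4 b^2) = x^5*y*z - x^6 - x^4*y^2 - 4*x^3*y*z + 6*x^4 + 3*x^2*y^2 + 3*x*y*z - 9*x^2 - y^2 + 2
reduce: trace(b a b a) = trace(b a) * trace(b a) - trace(1)   [split at repeated b] = z^2 - 2
trace(b a^2 b a) = trace(a) * trace(b a b a) - trace(b a b) = x*z^2 - y*z - x
trace(a b a^2 b a) = trace(a) * trace(b a^2 b a) - trace(b a^2 b) = x^2*z^2 - 2*x*y*z + y^2 - 2
trace(a^2 b a^3 b) = trace(a) * trace(a b a^2 b a) - trace(a b a^2 b) = x^3*z^2 - 2*x^2*y*z + x*y^2 - x*z^2 + y*z - x
trace(a b a^2) = trace(a) * trace(b a^2) - trace(b a) = x^2*z - x*y - z
reduce: trace(a^2 b a^2) = trace(a) * trace(a b a^2) - trace(a b a) = x^3*z - x^2*y - 2*x*z + y
trace(a^2 b a^3) = trace(a) * trace(a^2 b a^2) - trace(a^2 b a) = x^4*z - x^3*y - 3*x^2*z + 2*x*y + z
so trace(b^2 a^2 b a^3) = trace(b) * trace(a^2 b a^3 b) - trace(a^2 b a^3) = x^3*y*z^2 - x^4*z - 2*x^2*y^2*z + x^3*y + x*y^3 - x*y*z^2 + 3*x^2*z + y^2*z - 3*x*y - z
so trace(b a b^2 a) = trace(b) * trace(a b a b) - trace(a b a) = y*z^2 - x*z - y
trace(b a b^2) = trace(b) * trace(b a b) - trace(b a) = y^2*z - x*y - z
trace(b^2 a^2 b a) = trace(a) * trace(b a b^2 a) - trace(b a b^2) = x*y*z^2 - x^2*z - y^2*z + z
trace(b^2) = trace(b) * trace(b) - trace(1) = y^2 - 2
so trace(b^3) = trace(b) * trace(b^2) - trace(b) = y^3 - 3*y
trace(b^2 a^2 b) = trace(a) * trace(b^3 a) - trace(b^3) = x*y^2*z - x^2*y - y^3 - x*z + 3*y
so trace(b^2 a^2 b a^2) = trace(a) * trace(b^2 a^2 b a) - trace(b^2 a^2 b) = x^2*y*z^2 - x^3*z - 2*x*y^2*z + x^2*y + y^3 + 2*x*z - 3*y
trace(a^4 b^2 a^2 b) = trace(a) * trace(b^2 a^2 b a^3) - trace(b^2 a^2 b a^2) = x^4*y*z^2 - x^5*z - 2*x^3*y^2*z + x^4*y + x^2*y^3 - 2*x^2*y*z^2 + 4*x^3*z + 3*x*y^2*z - 4*x^2*y - y^3 - 3*x*z + 3*y
trace(b^2 a^2 b^-1 a^4) = trace(a^4 b^2 a^2) * trace(b) - trace(a^4 b^2 a^2 b) = x^5*y^2*z - x^6*y - x^4*y^3 - x^4*y*z^2 + x^5*z - 2*x^3*y^2*z + 5*x^4*y + 2*x^2*y^3 + 2*x^2*y*z^2 - 4*x^3*z - 5*x^2*y + 3*x*z - y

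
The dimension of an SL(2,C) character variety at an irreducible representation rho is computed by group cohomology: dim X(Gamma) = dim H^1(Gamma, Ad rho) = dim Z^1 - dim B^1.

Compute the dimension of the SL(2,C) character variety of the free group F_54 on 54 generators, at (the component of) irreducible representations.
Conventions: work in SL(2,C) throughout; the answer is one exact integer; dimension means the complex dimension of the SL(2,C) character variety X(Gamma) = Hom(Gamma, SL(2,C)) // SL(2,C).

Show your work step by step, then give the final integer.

159

Here Gamma is free of rank 54 — no relator constrains a cocycle.
Z^1(Gamma, Ad rho) = (sl_2)^54: a cocycle is a free choice of one sl_2 vector per generator, so dim Z^1 = 3*54 = 162.
dim B^1 = 3: the coboundary map is injective because an irreducible image has centralizer 0 in sl_2.
dim H^1 = 162 - 3 = 159, which is dim X.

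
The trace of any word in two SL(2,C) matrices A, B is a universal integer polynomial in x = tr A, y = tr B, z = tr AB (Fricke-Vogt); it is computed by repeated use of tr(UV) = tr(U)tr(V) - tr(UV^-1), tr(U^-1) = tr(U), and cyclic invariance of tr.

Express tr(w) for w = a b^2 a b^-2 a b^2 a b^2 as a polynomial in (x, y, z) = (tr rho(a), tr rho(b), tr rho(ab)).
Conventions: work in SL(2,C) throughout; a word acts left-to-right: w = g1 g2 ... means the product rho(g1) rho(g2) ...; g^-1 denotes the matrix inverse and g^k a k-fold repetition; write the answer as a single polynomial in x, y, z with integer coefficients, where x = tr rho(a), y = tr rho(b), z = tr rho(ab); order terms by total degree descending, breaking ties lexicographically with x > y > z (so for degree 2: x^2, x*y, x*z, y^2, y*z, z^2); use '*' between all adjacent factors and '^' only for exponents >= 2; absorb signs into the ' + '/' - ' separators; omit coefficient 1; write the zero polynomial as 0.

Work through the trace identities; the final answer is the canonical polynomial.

tr(a b a b) = tr(a b) * tr(a b) - tr(1)  (split on a) = z^2 - 2
tr(a b a b a b) = tr(a b) * tr(a b a b) - tr(a^-1 b^-1)  (split on a) = z^3 - 3*z
tr(b a b) = tr(b) * tr(a b) - tr(a)  (reduce the b square) = y*z - x
tr(a b a b a) = tr(a) * tr(b a b a) - tr(b a b)  (reduce the a square) = x*z^2 - y*z - x
tr(a b a b^2 a b) = tr(b) * tr(a b a b a b) - tr(a b a b a)  (reduce the b square) = y*z^3 - x*z^2 - 2*y*z + x
tr(a b a) = tr(a) * tr(b a) - tr(b)  (reduce the a square) = x*z - y
tr(a^2 b a) = tr(a) * tr(a b a) - tr(a b)  (reduce the a square) = x^2*z - x*y - z
tr(a b a b^2 a) = tr(b) * tr(a^2 b a b) - tr(a^2 b a)  (reduce the b square) = x*y*z^2 - x^2*z - y^2*z + z
tr(a b^2 a b^2 a b) = tr(b) * tr(a b a b^2 a b) - tr(a b a b^2 a)  (reduce the b square) = y^2*z^3 - 2*x*y*z^2 + x^2*z - y^2*z + x*y - z
tr(a b^2 a b) = tr(b) * tr(a b a b) - tr(a b a)  (reduce the b square) = y*z^2 - x*z - y
tr(b^2) = tr(b) * tr(b) - tr(1)  (reduce the b square) = y^2 - 2
tr(a b^2 a) = tr(a) * tr(b^2 a) - tr(b^2)  (reduce the a square) = x*y*z - x^2 - y^2 + 2
tr(b^2 a b^2 a) = tr(b) * tr(a b^2 a b) - tr(a b^2 a)  (reduce the b square) = y^2*z^2 - 2*x*y*z + x^2 - 2
tr(a b^3) = tr(b) * tr(a b^2) - tr(a b)  (reduce the b square) = y^2*z - x*y - z
tr(b^2 a b^2) = tr(b) * tr(a b^3) - tr(a b^2)  (reduce the b square) = y^3*z - x*y^2 - 2*y*z + x
tr(a b^2 a b^2 a) = tr(a) * tr(b^2 a b^2 a) - tr(b^2 a b^2)  (reduce the a square) = x*y^2*z^2 - 2*x^2*y*z - y^3*z + x^3 + x*y^2 + 2*y*z - 3*x
tr(b^2 a b^2 a b^2 a) = tr(b) * tr(a b^2 a b^2 a b) - tr(a b^2 a b^2 a)  (reduce the b square) = y^3*z^3 - 3*x*y^2*z^2 + 3*x^2*y*z - x^3 - 3*y*z + 3*x
tr(b^2 a b a b) = tr(b) * tr(a b a b^2) - tr(a b a b)  (reduce the b square) = y^2*z^2 - x*y*z - y^2 - z^2 + 2
tr(a b^4 a b) = tr(b) * tr(b^2 a b a b) - tr(b^2 a b a)  (reduce the b square) = y^3*z^2 - x*y^2*z - y^3 - 2*y*z^2 + x*z + 3*y
tr(b^3) = tr(b) * tr(b^2) - tr(b)  (reduce the b square) = y^3 - 3*y
tr(a^2 b^3) = tr(a) * tr(b^3 a) - tr(b^3)  (reduce the a square) = x*y^2*z - x^2*y - y^3 - x*z + 3*y
tr(a b^4 a) = tr(b) * tr(a^2 b^3) - tr(a^2 b^2)  (reduce the b square) = x*y^3*z - x^2*y^2 - y^4 - 2*x*y*z + x^2 + 4*y^2 - 2
tr(b^2 a b^2 a b^2) = tr(b) * tr(a b^4 a b) - tr(a b^4 a)  (reduce the b square) = y^4*z^2 - 2*x*y^3*z + x^2*y^2 - 2*y^2*z^2 + 3*x*y*z - x^2 - y^2 + 2
tr(a b^2 a b^2 a b^2 a) = tr(a) * tr(b^2 a b^2 a b^2 a) - tr(b^2 a b^2 a b^2)  (reduce the a square) = x*y^3*z^3 - 3*x^2*y^2*z^2 - y^4*z^2 + 3*x^3*y*z + 2*x*y^3*z - x^4 - x^2*y^2 + 2*y^2*z^2 - 6*x*y*z + 4*x^2 + y^2 - 2
tr(a b a b a b a b) = tr(a b a b a b) * tr(a b) - tr(b a b a)  (split on a) = z^4 - 4*z^2 + 2
tr(a b a b a b a) = tr(a) * tr(b a b a b a) - tr(b a b a b)  (reduce the a square) = x*z^3 - y*z^2 - 2*x*z + y
tr(a b a b^2 a b a b) = tr(b) * tr(a b a b a b a b) - tr(a b a b a b a)  (reduce the b square) = y*z^4 - x*z^3 - 3*y*z^2 + 2*x*z + y
tr(a b a b^2 a b a) = tr(a) * tr(b a b^2 a b a) - tr(b a b^2 a b)  (reduce the a square) = x*y*z^3 - x^2*z^2 - y^2*z^2 + 2
tr(a b^2 a b a b^2 a b) = tr(b) * tr(a b a b^2 a b a b) - tr(a b a b^2 a b a)  (reduce the b square) = y^2*z^4 - 2*x*y*z^3 + x^2*z^2 - 2*y^2*z^2 + 2*x*y*z + y^2 - 2
tr(a b^2 a b a b^2 a) = tr(a) * tr(b^2 a b a b^2 a) - tr(b^2 a b a b^2)  (reduce the a square) = x*y^2*z^3 - 2*x^2*y*z^2 - y^3*z^2 + x^3*z + x^2*y + y^3 + 2*y*z^2 - 2*x*z - 3*y
tr(a b^2 a b^2 a b^2 a b) = tr(b) * tr(a b^2 a b a b^2 a b) - tr(a b^2 a b a b^2 a)  (reduce the b square) = y^3*z^4 - 3*x*y^2*z^3 + 3*x^2*y*z^2 - y^3*z^2 - x^3*z + 2*x*y^2*z - x^2*y - 2*y*z^2 + 2*x*z + y
tr(a b^2 a b^2 a b^2 a b^-1) = tr(a b^2 a b^2 a b^2 a) * tr(b) - tr(a b^2 a b^2 a b^2 a b)  (eliminate b^-1) = x*y^4*z^3 - 3*x^2*y^3*z^2 - y^5*z^2 - y^3*z^4 + 3*x^3*y^2*z + 2*x*y^4*z + 3*x*y^2*z^3 - x^4*y - x^2*y^3 - 3*x^2*y*z^2 + 3*y^3*z^2 + x^3*z - 8*x*y^2*z + 5*x^2*y + y^3 + 2*y*z^2 - 2*x*z - 3*y
tr(a b^2 a b^-2 a b^2 a b^2) = tr(a b^2 a b^2 a b^2 a b^-1) * tr(b) - tr(a b^2 a b^2 a b^2 a)  (eliminate b^-1) = x*y^5*z^3 - 3*x^2*y^4*z^2 - y^6*z^2 - y^4*z^4 + 3*x^3*y^3*z + 2*x*y^5*z + 2*x*y^3*z^3 - x^4*y^2 - x^2*y^4 + 4*y^4*z^2 - 2*x^3*y*z - 10*x*y^3*z + x^4 + 6*x^2*y^2 + y^4 + 4*x*y*z - 4*x^2 - 4*y^2 + 2

x*y^5*z^3 - 3*x^2*y^4*z^2 - y^6*z^2 - y^4*z^4 + 3*x^3*y^3*z + 2*x*y^5*z + 2*x*y^3*z^3 - x^4*y^2 - x^2*y^4 + 4*y^4*z^2 - 2*x^3*y*z - 10*x*y^3*z + x^4 + 6*x^2*y^2 + y^4 + 4*x*y*z - 4*x^2 - 4*y^2 + 2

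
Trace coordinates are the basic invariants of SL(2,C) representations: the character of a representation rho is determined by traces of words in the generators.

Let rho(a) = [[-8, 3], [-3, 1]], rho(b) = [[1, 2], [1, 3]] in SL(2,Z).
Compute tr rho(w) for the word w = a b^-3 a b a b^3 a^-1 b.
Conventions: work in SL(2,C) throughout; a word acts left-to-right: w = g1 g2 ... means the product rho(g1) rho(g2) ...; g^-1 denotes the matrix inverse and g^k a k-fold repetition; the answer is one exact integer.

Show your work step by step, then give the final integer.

rho(a) = [[-8, 3], [-3, 1]]
... * rho(b^-1) = [[3, -2], [-1, 1]]  ->  [[-27, 19], [-10, 7]]
... * rho(b^-1) = [[3, -2], [-1, 1]]  ->  [[-100, 73], [-37, 27]]
... * rho(b^-1) = [[3, -2], [-1, 1]]  ->  [[-373, 273], [-138, 101]]
... * rho(a) = [[-8, 3], [-3, 1]]  ->  [[2165, -846], [801, -313]]
... * rho(b) = [[1, 2], [1, 3]]  ->  [[1319, 1792], [488, 663]]
... * rho(a) = [[-8, 3], [-3, 1]]  ->  [[-15928, 5749], [-5893, 2127]]
... * rho(b) = [[1, 2], [1, 3]]  ->  [[-10179, -14609], [-3766, -5405]]
... * rho(b) = [[1, 2], [1, 3]]  ->  [[-24788, -64185], [-9171, -23747]]
... * rho(b) = [[1, 2], [1, 3]]  ->  [[-88973, -242131], [-32918, -89583]]
... * rho(a^-1) = [[1, -3], [3, -8]]  ->  [[-815366, 2203967], [-301667, 815418]]
... * rho(b) = [[1, 2], [1, 3]]  ->  [[1388601, 4981169], [513751, 1842920]]
tr = 1388601 + 1842920 = 3231521

3231521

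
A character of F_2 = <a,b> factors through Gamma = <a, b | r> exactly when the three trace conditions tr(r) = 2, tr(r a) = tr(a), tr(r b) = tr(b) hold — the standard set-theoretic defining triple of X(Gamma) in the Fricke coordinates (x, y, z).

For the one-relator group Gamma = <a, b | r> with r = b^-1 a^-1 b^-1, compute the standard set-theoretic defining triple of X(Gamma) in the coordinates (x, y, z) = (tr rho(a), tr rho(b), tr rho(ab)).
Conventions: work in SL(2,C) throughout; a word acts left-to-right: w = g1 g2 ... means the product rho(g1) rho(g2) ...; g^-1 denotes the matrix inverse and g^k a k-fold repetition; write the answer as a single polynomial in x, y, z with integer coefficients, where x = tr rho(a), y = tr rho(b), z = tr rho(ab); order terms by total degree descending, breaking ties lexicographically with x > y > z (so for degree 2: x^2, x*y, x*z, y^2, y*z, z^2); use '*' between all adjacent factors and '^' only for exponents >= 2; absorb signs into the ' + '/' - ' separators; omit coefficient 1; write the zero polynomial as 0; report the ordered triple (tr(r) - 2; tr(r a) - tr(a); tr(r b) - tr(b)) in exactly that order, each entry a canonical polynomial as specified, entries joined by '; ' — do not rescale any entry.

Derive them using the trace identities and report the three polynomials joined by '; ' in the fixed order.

y*z - x - 2; x*y*z - x^2 - z^2 - x + 2; -y + z

tr(b^-1) = tr(b) = y
tr(b^-2) = tr(b^-1) * tr(b) - tr(1) = y^2 - 2
reduce: tr(a b^-1) = tr(a) * tr(b) - tr(a b) = x*y - z
so tr(b^-2 a) = tr(a b^-1) * tr(b) - tr(a) = x*y^2 - y*z - x
tr(b^-1 a^-1 b^-1) = tr(b^-2) * tr(a) - tr(b^-2 a) = y*z - x
so tr(b a b a) = tr(a b) * tr(a b) - tr(1)   [split at repeated a] = z^2 - 2
tr(a b a^-1 b) = tr(b a b) * tr(a) - tr(b a b a) = x*y*z - x^2 - z^2 + 2
so tr(a^-1 b^-1 a b) = tr(a b a^-1) * tr(b) - tr(a b a^-1 b) = -x*y*z + x^2 + y^2 + z^2 - 2
so tr(b^-1 a^-1 b^-1 a) = tr(a^-1 b^-1 a) * tr(b) - tr(a^-1 b^-1 a b) = x*y*z - x^2 - z^2 + 2
assemble the triple (tr(r) - 2; tr(r a) - x; tr(r b) - y)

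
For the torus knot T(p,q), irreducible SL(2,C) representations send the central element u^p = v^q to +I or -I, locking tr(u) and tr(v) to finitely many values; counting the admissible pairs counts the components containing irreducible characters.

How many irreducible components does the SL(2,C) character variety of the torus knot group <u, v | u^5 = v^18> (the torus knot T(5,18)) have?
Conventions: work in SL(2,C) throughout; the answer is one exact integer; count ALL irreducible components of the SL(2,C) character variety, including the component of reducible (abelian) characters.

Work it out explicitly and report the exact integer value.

Gamma = < u, v | u^5 = v^18 > (torus knot T(5,18)); the central element u^5 = v^18 acts as +I or -I in any irreducible SL(2,C) representation.
So on each irreducible component the traces are pinned: tr(u) = 2*cos(pi*alpha/5) with 1 <= alpha <= 4, tr(v) = 2*cos(pi*beta/18) with 1 <= beta <= 17.
The two central values (-1)^alpha I and (-1)^beta I must be the same matrix, so alpha and beta share a parity.
Enumerate parity-matched pairs: 2*9 odd-odd plus 2*8 even-even gives 34.
Total: 34 irreducible-character components + 1 reducible (abelian) component = 35.

35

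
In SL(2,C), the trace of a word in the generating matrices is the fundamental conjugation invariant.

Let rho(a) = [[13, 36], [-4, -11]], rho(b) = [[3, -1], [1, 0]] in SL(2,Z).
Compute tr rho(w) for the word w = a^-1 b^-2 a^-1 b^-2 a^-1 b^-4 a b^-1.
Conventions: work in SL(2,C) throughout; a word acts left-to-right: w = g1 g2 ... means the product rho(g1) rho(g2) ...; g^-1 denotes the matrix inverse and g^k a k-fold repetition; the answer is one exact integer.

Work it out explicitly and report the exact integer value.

-6691519102

rho(a^-1) = [[-11, -36], [4, 13]]
... * rho(b^-1) = [[0, 1], [-1, 3]]  ->  [[36, -119], [-13, 43]]
... * rho(b^-1) = [[0, 1], [-1, 3]]  ->  [[119, -321], [-43, 116]]
... * rho(a^-1) = [[-11, -36], [4, 13]]  ->  [[-2593, -8457], [937, 3056]]
... * rho(b^-1) = [[0, 1], [-1, 3]]  ->  [[8457, -27964], [-3056, 10105]]
... * rho(b^-1) = [[0, 1], [-1, 3]]  ->  [[27964, -75435], [-10105, 27259]]
... * rho(a^-1) = [[-11, -36], [4, 13]]  ->  [[-609344, -1987359], [220191, 718147]]
... * rho(b^-1) = [[0, 1], [-1, 3]]  ->  [[1987359, -6571421], [-718147, 2374632]]
... * rho(b^-1) = [[0, 1], [-1, 3]]  ->  [[6571421, -17726904], [-2374632, 6405749]]
... * rho(b^-1) = [[0, 1], [-1, 3]]  ->  [[17726904, -46609291], [-6405749, 16842615]]
... * rho(b^-1) = [[0, 1], [-1, 3]]  ->  [[46609291, -122100969], [-16842615, 44122096]]
... * rho(a) = [[13, 36], [-4, -11]]  ->  [[1094324659, 3021045135], [-395442379, -1091677196]]
... * rho(b^-1) = [[0, 1], [-1, 3]]  ->  [[-3021045135, 10157460064], [1091677196, -3670473967]]
tr = -3021045135 + -3670473967 = -6691519102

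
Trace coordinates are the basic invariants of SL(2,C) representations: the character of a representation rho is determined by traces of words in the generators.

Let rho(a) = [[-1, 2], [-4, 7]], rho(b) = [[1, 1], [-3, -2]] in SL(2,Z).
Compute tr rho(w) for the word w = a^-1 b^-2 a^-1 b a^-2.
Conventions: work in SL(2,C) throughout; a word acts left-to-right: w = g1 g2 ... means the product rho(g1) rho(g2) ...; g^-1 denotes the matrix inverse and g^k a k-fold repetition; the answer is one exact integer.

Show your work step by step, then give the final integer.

12715

rho(a^-1) = [[7, -2], [4, -1]]
... * rho(b^-1) = [[-2, -1], [3, 1]]  ->  [[-20, -9], [-11, -5]]
... * rho(b^-1) = [[-2, -1], [3, 1]]  ->  [[13, 11], [7, 6]]
... * rho(a^-1) = [[7, -2], [4, -1]]  ->  [[135, -37], [73, -20]]
... * rho(b) = [[1, 1], [-3, -2]]  ->  [[246, 209], [133, 113]]
... * rho(a^-1) = [[7, -2], [4, -1]]  ->  [[2558, -701], [1383, -379]]
... * rho(a^-1) = [[7, -2], [4, -1]]  ->  [[15102, -4415], [8165, -2387]]
tr = 15102 + -2387 = 12715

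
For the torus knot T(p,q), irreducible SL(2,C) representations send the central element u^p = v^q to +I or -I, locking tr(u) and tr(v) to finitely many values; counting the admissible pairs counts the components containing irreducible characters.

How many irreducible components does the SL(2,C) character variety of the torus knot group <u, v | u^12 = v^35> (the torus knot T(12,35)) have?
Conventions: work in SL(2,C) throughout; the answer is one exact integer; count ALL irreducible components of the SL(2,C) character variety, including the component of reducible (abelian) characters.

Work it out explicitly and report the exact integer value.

188

Gamma = < u, v | u^12 = v^35 > (torus knot T(12,35)); the central element u^12 = v^35 acts as +I or -I in any irreducible SL(2,C) representation.
This locks tr(u) to 2*cos(pi*alpha/12), alpha in 1..11, and tr(v) to 2*cos(pi*beta/35), beta in 1..34, on each component of irreducible characters.
Consistency of u^12 = (-1)^alpha I with v^35 = (-1)^beta I forces alpha = beta (mod 2).
Counting: 6 odd alphas x 17 odd betas + 5 even alphas x 17 even betas = 102 + 85 = 187.
That is 187 components of irreducible characters, and with the reducible (abelian) component the total is 188.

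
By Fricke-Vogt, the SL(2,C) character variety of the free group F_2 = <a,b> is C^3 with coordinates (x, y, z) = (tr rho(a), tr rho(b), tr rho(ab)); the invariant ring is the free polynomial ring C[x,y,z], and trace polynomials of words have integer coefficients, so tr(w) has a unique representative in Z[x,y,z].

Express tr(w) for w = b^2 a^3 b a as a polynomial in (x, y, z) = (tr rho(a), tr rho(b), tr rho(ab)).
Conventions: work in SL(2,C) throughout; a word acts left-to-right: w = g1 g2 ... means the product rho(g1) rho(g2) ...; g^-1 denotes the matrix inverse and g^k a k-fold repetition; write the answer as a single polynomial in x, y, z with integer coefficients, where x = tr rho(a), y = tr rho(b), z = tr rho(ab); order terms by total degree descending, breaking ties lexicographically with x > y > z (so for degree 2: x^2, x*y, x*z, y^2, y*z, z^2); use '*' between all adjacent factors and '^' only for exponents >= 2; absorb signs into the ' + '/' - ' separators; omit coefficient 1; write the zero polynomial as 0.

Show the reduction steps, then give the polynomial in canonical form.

next, trace(b a b a) = trace(a b) trace(a b) - trace(1)   [split at repeated a] = z^2 - 2
trace(b a b) = trace(b) trace(a b) - trace(a) = y*z - x
trace(a b a b a) = trace(a) trace(b a b a) - trace(b a b) = x*z^2 - y*z - x
trace(a^3 b a b) = trace(a) trace(a b a b a) - trace(a b a b) = x^2*z^2 - x*y*z - x^2 - z^2 + 2
trace(a b a) = trace(a) trace(b a) - trace(b) = x*z - y
trace(a^2 b a) = trace(a) trace(a b a) - trace(a b) = x^2*z - x*y - z
and trace(a^3 b a) = trace(a) trace(a^2 b a) - trace(a^2 b) = x^3*z - x^2*y - 2*x*z + y
trace(b^2 a^3 b a) = trace(b) trace(a^3 b a b) - trace(a^3 b a) = x^2*y*z^2 - x^3*z - x*y^2*z - y*z^2 + 2*x*z + y

x^2*y*z^2 - x^3*z - x*y^2*z - y*z^2 + 2*x*z + y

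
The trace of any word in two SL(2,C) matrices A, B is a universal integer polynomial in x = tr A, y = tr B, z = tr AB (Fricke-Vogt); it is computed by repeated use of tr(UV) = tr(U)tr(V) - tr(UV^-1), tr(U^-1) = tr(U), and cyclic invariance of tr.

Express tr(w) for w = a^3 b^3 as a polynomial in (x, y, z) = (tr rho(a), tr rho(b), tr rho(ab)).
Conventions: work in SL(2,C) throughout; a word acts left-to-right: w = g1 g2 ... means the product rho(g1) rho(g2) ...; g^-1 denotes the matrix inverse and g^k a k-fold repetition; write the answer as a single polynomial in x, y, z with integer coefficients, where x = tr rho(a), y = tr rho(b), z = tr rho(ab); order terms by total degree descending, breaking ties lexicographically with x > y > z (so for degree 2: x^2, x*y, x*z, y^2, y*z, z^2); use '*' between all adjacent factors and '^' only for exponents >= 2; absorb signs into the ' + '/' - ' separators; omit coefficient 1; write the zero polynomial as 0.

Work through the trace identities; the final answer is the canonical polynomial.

x^2*y^2*z - x^3*y - x*y^3 - x^2*z - y^2*z + 4*x*y + z

tr(b a b) = tr(b)*tr(a b) - tr(a) = y*z - x
tr(b^3 a) = tr(b)*tr(b a b) - tr(b a) = y^2*z - x*y - z
tr(b^2) = tr(b)*tr(b) - tr(1) = y^2 - 2
tr(b^3) = tr(b)*tr(b^2) - tr(b) = y^3 - 3*y
tr(b^3 a^2) = tr(a)*tr(b^3 a) - tr(b^3) = x*y^2*z - x^2*y - y^3 - x*z + 3*y
tr(a^3 b^3) = tr(a)*tr(b^3 a^2) - tr(b^3 a) = x^2*y^2*z - x^3*y - x*y^3 - x^2*z - y^2*z + 4*x*y + z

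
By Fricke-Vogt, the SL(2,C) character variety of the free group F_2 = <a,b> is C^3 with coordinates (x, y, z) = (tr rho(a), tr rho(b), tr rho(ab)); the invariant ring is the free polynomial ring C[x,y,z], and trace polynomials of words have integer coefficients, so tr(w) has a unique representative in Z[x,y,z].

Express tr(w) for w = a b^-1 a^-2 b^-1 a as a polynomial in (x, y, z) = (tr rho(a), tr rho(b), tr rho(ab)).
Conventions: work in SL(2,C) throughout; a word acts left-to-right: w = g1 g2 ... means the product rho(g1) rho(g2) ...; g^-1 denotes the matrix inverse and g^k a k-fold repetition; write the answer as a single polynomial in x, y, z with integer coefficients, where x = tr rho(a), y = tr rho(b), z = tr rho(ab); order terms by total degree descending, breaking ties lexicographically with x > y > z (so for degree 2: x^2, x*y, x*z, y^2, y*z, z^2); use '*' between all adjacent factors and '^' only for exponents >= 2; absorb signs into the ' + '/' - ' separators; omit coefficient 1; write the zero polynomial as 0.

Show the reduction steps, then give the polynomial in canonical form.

x^3*y*z - x^4 - x^2*y^2 - x^2*z^2 + 4*x^2 + y^2 - 2

apply: trace(a^2) = trace(a) * trace(a) - trace(1)  (reduce the a square) = x^2 - 2
apply: trace(a^2 b) = trace(a) * trace(b a) - trace(b)  (reduce the a square) = x*z - y
trace(b^-1 a^2) = trace(a^2) * trace(b) - trace(a^2 b)  (eliminate b^-1) = x^2*y - x*z - y
trace(b^-1 a^2 b^-1) = trace(b^-1 a^2) * trace(b) - trace(b^-1 a^2 b)  (eliminate b^-1) = x^2*y^2 - x*y*z - x^2 - y^2 + 2
trace(a^3) = trace(a) * trace(a^2) - trace(a)  (reduce the a square) = x^3 - 3*x
use: trace(a^3 b) = trace(a) * trace(b a^2) - trace(b a)  (reduce the a square) = x^2*z - x*y - z
trace(a b^-1 a^2) = trace(a^3) * trace(b) - trace(a^3 b)  (eliminate b^-1) = x^3*y - x^2*z - 2*x*y + z
trace(b a b a) = trace(a b) * trace(a b) - trace(1)  (split on a) = z^2 - 2
apply: trace(b a b) = trace(b) * trace(a b) - trace(a)  (reduce the b square) = y*z - x
use: trace(a^2 b a b) = trace(a) * trace(b a b a) - trace(b a b)  (reduce the a square) = x*z^2 - y*z - x
trace(a b^-1 a^2 b) = trace(a^2 b a) * trace(b) - trace(a^2 b a b)  (eliminate b^-1) = x^2*y*z - x*y^2 - x*z^2 + x
use: trace(b^-1 a^2 b^-1 a) = trace(a b^-1 a^2) * trace(b) - trace(a b^-1 a^2 b)  (eliminate b^-1) = x^3*y^2 - 2*x^2*y*z - x*y^2 + x*z^2 + y*z - x
trace(a^-1 b^-1 a^2 b^-1) = trace(b^-1 a^2 b^-1) * trace(a) - trace(b^-1 a^2 b^-1 a)  (eliminate a^-1) = x^2*y*z - x^3 - x*z^2 - y*z + 3*x
use: trace(a b^-1 a^-2 b^-1 a) = trace(a^-1 b^-1 a^2 b^-1) * trace(a) - trace(a^-1 b^-1 a^2 b^-1 a)  (eliminate a^-1) = x^3*y*z - x^4 - x^2*y^2 - x^2*z^2 + 4*x^2 + y^2 - 2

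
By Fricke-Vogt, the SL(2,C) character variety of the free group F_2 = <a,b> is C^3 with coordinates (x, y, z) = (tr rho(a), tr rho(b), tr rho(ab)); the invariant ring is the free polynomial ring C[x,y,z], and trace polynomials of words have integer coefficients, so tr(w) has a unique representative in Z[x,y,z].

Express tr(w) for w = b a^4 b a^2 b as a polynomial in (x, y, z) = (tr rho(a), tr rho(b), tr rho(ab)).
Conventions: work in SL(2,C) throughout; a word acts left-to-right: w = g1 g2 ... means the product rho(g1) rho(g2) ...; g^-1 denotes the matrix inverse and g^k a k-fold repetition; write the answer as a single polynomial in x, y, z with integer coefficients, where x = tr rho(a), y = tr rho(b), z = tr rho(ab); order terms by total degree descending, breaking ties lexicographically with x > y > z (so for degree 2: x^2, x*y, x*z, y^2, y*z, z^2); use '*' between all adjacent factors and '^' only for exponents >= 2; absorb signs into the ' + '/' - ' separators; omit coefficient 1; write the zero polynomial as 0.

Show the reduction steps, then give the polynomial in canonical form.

x^4*y*z^2 - x^5*z - 2*x^3*y^2*z + x^4*y + x^2*y^3 - 2*x^2*y*z^2 + 4*x^3*z + 3*x*y^2*z - 4*x^2*y - y^3 - 3*x*z + 3*y

tr(b a b a) = tr(a b) * tr(a b) - tr(1)  (split on a) = z^2 - 2
tr(b a b) = tr(b) * tr(a b) - tr(a)  (reduce the b square) = y*z - x
tr(a^2 b a b) = tr(a) * tr(b a b a) - tr(b a b)  (reduce the a square) = x*z^2 - y*z - x
tr(a b a) = tr(a) * tr(b a) - tr(b)  (reduce the a square) = x*z - y
tr(a^2 b a) = tr(a) * tr(a b a) - tr(a b)  (reduce the a square) = x^2*z - x*y - z
tr(b^2 a^2 b a) = tr(b) * tr(a^2 b a b) - tr(a^2 b a)  (reduce the b square) = x*y*z^2 - x^2*z - y^2*z + z
tr(a^2) = tr(a) * tr(a) - tr(1)  (reduce the a square) = x^2 - 2
tr(a^2 b^2) = tr(b) * tr(a^2 b) - tr(a^2)  (reduce the b square) = x*y*z - x^2 - y^2 + 2
tr(b^2 a^2 b) = tr(b) * tr(a^2 b^2) - tr(a^2 b)  (reduce the b square) = x*y^2*z - x^2*y - y^3 - x*z + 3*y
tr(b a^2 b^2 a^2) = tr(a) * tr(b^2 a^2 b a) - tr(b^2 a^2 b)  (reduce the a square) = x^2*y*z^2 - x^3*z - 2*x*y^2*z + x^2*y + y^3 + 2*x*z - 3*y
tr(b^2 a b a) = tr(b) * tr(a b a b) - tr(a b a)  (reduce the b square) = y*z^2 - x*z - y
tr(b^2 a b) = tr(b) * tr(a b^2) - tr(a b)  (reduce the b square) = y^2*z - x*y - z
tr(b a^2 b^2 a) = tr(a) * tr(b^2 a b a) - tr(b^2 a b)  (reduce the a square) = x*y*z^2 - x^2*z - y^2*z + z
tr(a b a^2 b^2 a^2) = tr(a) * tr(b a^2 b^2 a^2) - tr(b a^2 b^2 a)  (reduce the a square) = x^3*y*z^2 - x^4*z - 2*x^2*y^2*z + x^3*y + x*y^3 - x*y*z^2 + 3*x^2*z + y^2*z - 3*x*y - z
tr(b a^4 b a^2 b) = tr(a) * tr(a b a^2 b^2 a^2) - tr(a b a^2 b^2 a)  (reduce the a square) = x^4*y*z^2 - x^5*z - 2*x^3*y^2*z + x^4*y + x^2*y^3 - 2*x^2*y*z^2 + 4*x^3*z + 3*x*y^2*z - 4*x^2*y - y^3 - 3*x*z + 3*y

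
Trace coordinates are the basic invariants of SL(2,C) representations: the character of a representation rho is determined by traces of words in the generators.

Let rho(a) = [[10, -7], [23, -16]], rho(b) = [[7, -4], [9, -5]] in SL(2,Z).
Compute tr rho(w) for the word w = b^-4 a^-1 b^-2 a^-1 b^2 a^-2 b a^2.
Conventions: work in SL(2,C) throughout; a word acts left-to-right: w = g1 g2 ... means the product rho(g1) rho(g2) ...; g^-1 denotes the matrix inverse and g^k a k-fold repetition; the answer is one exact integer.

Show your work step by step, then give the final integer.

rho(b^-1) = [[-5, 4], [-9, 7]]
... * rho(b^-1) = [[-5, 4], [-9, 7]]  ->  [[-11, 8], [-18, 13]]
... * rho(b^-1) = [[-5, 4], [-9, 7]]  ->  [[-17, 12], [-27, 19]]
... * rho(b^-1) = [[-5, 4], [-9, 7]]  ->  [[-23, 16], [-36, 25]]
... * rho(a^-1) = [[-16, 7], [-23, 10]]  ->  [[0, -1], [1, -2]]
... * rho(b^-1) = [[-5, 4], [-9, 7]]  ->  [[9, -7], [13, -10]]
... * rho(b^-1) = [[-5, 4], [-9, 7]]  ->  [[18, -13], [25, -18]]
... * rho(a^-1) = [[-16, 7], [-23, 10]]  ->  [[11, -4], [14, -5]]
... * rho(b) = [[7, -4], [9, -5]]  ->  [[41, -24], [53, -31]]
... * rho(b) = [[7, -4], [9, -5]]  ->  [[71, -44], [92, -57]]
... * rho(a^-1) = [[-16, 7], [-23, 10]]  ->  [[-124, 57], [-161, 74]]
... * rho(a^-1) = [[-16, 7], [-23, 10]]  ->  [[673, -298], [874, -387]]
... * rho(b) = [[7, -4], [9, -5]]  ->  [[2029, -1202], [2635, -1561]]
... * rho(a) = [[10, -7], [23, -16]]  ->  [[-7356, 5029], [-9553, 6531]]
... * rho(a) = [[10, -7], [23, -16]]  ->  [[42107, -28972], [54683, -37625]]
tr = 42107 + -37625 = 4482

4482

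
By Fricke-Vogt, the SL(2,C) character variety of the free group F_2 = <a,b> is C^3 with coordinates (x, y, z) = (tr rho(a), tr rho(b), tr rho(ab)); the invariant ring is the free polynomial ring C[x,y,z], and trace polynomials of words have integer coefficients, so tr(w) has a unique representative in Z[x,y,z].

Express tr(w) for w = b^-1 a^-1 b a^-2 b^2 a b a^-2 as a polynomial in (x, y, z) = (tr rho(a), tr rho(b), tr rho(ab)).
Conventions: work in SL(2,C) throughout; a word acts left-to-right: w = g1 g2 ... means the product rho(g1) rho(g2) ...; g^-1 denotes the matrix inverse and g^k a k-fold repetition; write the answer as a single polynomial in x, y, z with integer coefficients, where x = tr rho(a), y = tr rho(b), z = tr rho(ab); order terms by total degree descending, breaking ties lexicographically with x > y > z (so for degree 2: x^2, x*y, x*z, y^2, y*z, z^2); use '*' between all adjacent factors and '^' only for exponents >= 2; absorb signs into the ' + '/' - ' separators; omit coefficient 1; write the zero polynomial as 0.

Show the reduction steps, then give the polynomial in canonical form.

and trace(a b^2) = trace(b) trace(a b) - trace(a) = y*z - x
and trace(b^2 a b) = trace(b) trace(a b^2) - trace(a b) = y^2*z - x*y - z
trace(a b a b) = trace(a b) trace(a b) - trace(1)   [split at repeated a] = z^2 - 2
trace(a b a) = trace(a) trace(b a) - trace(b) = x*z - y
trace(b^2 a b a) = trace(b) trace(a b a b) - trace(a b a) = y*z^2 - x*z - y
trace(a^-1 b^2 a b) = trace(b^2 a b) trace(a) - trace(b^2 a b a) = x*y^2*z - x^2*y - y*z^2 + y
trace(a^-1 b^2 a b a^-1) = trace(a^-1 b^2 a b) trace(a) - trace(a^-1 b^2 a b a) = x^2*y^2*z - x^3*y - x*y*z^2 - y^2*z + 2*x*y + z
next, trace(a^-1 b^2 a b a^-2) = trace(a^-1 b^2 a b a^-1) trace(a) - trace(a^-1 b^2 a b) = x^3*y^2*z - x^4*y - x^2*y*z^2 - 2*x*y^2*z + 3*x^2*y + y*z^2 + x*z - y
and trace(b^2 a b^2) = trace(b) trace(a b^3) - trace(a b^2) = y^3*z - x*y^2 - 2*y*z + x
next, trace(b^2) = trace(b) trace(b) - trace(1) = y^2 - 2
and trace(a b^2 a) = trace(a) trace(b^2 a) - trace(b^2) = x*y*z - x^2 - y^2 + 2
trace(b^2 a b^2 a) = trace(b) trace(a b^2 a b) - trace(a b^2 a) = y^2*z^2 - 2*x*y*z + x^2 - 2
next, trace(b a^-1 b^2 a b) = trace(b^2 a b^2) trace(a) - trace(b^2 a b^2 a) = x*y^3*z - x^2*y^2 - y^2*z^2 + 2
trace(b^2 a b^2 a b) = trace(b) trace(b a b^2 a b) - trace(b a b^2 a) = y^3*z^2 - 2*x*y^2*z + x^2*y - y*z^2 + x*z - y
next, trace(a b a b a b) = trace(b a) trace(b a b a) - trace(b^-1 a^-1)   [split at repeated b] = z^3 - 3*z
and trace(a b a b a) = trace(a) trace(b a b a) - trace(b a b) = x*z^2 - y*z - x
trace(a b a b^2 a b) = trace(b) trace(a b a b a b) - trace(a b a b a) = y*z^3 - x*z^2 - 2*y*z + x
trace(a^2 b a) = trace(a) trace(b a^2) - trace(b a) = x^2*z - x*y - z
trace(a b a b^2 a) = trace(b) trace(a^2 b a b) - trace(a^2 b a) = x*y*z^2 - x^2*z - y^2*z + z
next, trace(b^2 a b^2 a b a) = trace(b) trace(a b a b^2 a b) - trace(a b a b^2 a) = y^2*z^3 - 2*x*y*z^2 + x^2*z - y^2*z + x*y - z
next, trace(b a b a^-1 b^2 a b) = trace(b^2 a b^2 a b) trace(a) - trace(b^2 a b^2 a b a) = x*y^3*z^2 - 2*x^2*y^2*z - y^2*z^3 + x^3*y + x*y*z^2 + y^2*z - 2*x*y + z
and trace(b^2 a b a b a b) = trace(b) trace(b a b a b a b) - trace(b a b a b a) = y^2*z^3 - x*y*z^2 - 2*y^2*z - z^3 + x*y + 3*z
next, trace(a b a b a b a b) = trace(b a b a b a) trace(b a) - trace(a b a b)   [split at repeated b] = z^4 - 4*z^2 + 2
trace(a b a b a b a) = trace(a) trace(b a b a b a) - trace(b a b a b) = x*z^3 - y*z^2 - 2*x*z + y
and trace(b^2 a b a b a b a) = trace(b) trace(a b a b a b a b) - trace(a b a b a b a) = y*z^4 - x*z^3 - 3*y*z^2 + 2*x*z + y
and trace(b a b a^-1 b^2 a b a) = trace(b^2 a b a b a b) trace(a) - trace(b^2 a b a b a b a) = x*y^2*z^3 - x^2*y*z^2 - y*z^4 - 2*x*y^2*z + x^2*y + 3*y*z^2 + x*z - y
and trace(a b a^-1 b^2 a b a^-1 b) = trace(b a b a^-1 b^2 a b) trace(a) - trace(b a b a^-1 b^2 a b a) = x^2*y^3*z^2 - 2*x^3*y^2*z - 2*x*y^2*z^3 + x^4*y + 2*x^2*y*z^2 + y*z^4 + 3*x*y^2*z - 3*x^2*y - 3*y*z^2 + y
trace(b^-1 a b a^-1 b^2 a b a^-1) = trace(a b a^-1 b^2 a b a^-1) trace(b) - trace(a b a^-1 b^2 a b a^-1 b) = -x^2*y^3*z^2 + 2*x^3*y^2*z + x*y^4*z + 2*x*y^2*z^3 - x^4*y - x^2*y^3 - 2*x^2*y*z^2 - y^3*z^2 - y*z^4 - 3*x*y^2*z + 3*x^2*y + 3*y*z^2 + y
and trace(b^3) = trace(b) trace(b^2) - trace(b) = y^3 - 3*y
next, trace(b^2 a^2 b) = trace(a) trace(b^3 a) - trace(b^3) = x*y^2*z - x^2*y - y^3 - x*z + 3*y
trace(a b a^-1 b^2 a) = trace(b^2 a^2 b) trace(a) - trace(b^2 a^2 b a) = x^2*y^2*z - x^3*y - x*y^3 - x*y*z^2 + y^2*z + 3*x*y - z
and trace(b a^-1 b^2 a b a^-2 b^-1 a) = trace(b^-1 a b a^-1 b^2 a b a^-1) trace(a) - trace(b^-1 a b a^-1 b^2 a b) = -x^3*y^3*z^2 + 2*x^4*y^2*z + x^2*y^4*z + 2*x^2*y^2*z^3 - x^5*y - x^3*y^3 - 2*x^3*y*z^2 - x*y^3*z^2 - x*y*z^4 - 4*x^2*y^2*z + 4*x^3*y + x*y^3 + 4*x*y*z^2 - y^2*z - 2*x*y + z
trace(b^2 a b a^-2 b^-1 a^-1 b a^-1) = trace(b a^-1 b^2 a b a^-2 b^-1) trace(a) - trace(b a^-1 b^2 a b a^-2 b^-1 a) = x^3*y^3*z^2 - x^4*y^2*z - x^2*y^4*z - 2*x^2*y^2*z^3 + x^3*y^3 + x^3*y*z^2 + x*y^3*z^2 + x*y*z^4 + 2*x^2*y^2*z - x^3*y - x*y^3 - 3*x*y*z^2 + x^2*z + y^2*z + x*y - z
and trace(b^3 a b a) = trace(b) trace(b a b a b) - trace(b a b a) = y^2*z^2 - x*y*z - y^2 - z^2 + 2
next, trace(a b^3 a b a) = trace(a) trace(b^3 a b a) - trace(b^3 a b) = x*y^2*z^2 - x^2*y*z - y^3*z - x*z^2 + 2*y*z + x
trace(b^-1 a b^3 a b a) = trace(a b^3 a b a) trace(b) - trace(a b^3 a b a b) = x*y^3*z^2 - x^2*y^2*z - y^4*z - y^2*z^3 + 4*y^2*z + z^3 - 3*z
trace(b^3 a b a^-1 b^-1 a) = trace(b^-1 a b^3 a b) trace(a) - trace(b^-1 a b^3 a b a) = -x*y^3*z^2 + 2*x^2*y^2*z + y^4*z + y^2*z^3 - x^3*y - x*y^3 - x^2*z - 4*y^2*z - z^3 + 3*x*y + 3*z
and trace(b^-1 a^-1 b^3 a b a^-1) = trace(b^3 a b a^-1 b^-1) trace(a) - trace(b^3 a b a^-1 b^-1 a) = x*y^3*z^2 - x^2*y^2*z - y^4*z - y^2*z^3 + x*y^3 - x*y*z^2 + x^2*z + 4*y^2*z + z^3 - 2*x*y - 3*z
and trace(b^2 a b a^-2 b^-1 a^-1 b) = trace(b^-1 a^-1 b^3 a b a^-1) trace(a) - trace(b^-1 a^-1 b^3 a b) = x^2*y^3*z^2 - x^3*y^2*z - x*y^4*z - x*y^2*z^3 + x^2*y^3 - x^2*y*z^2 + x^3*z + 4*x*y^2*z + x*z^3 - 2*x^2*y - y^3 - 3*x*z + 3*y
and trace(b^-1 a^-1 b a^-2 b^2 a b a^-2) = trace(b^2 a b a^-2 b^-1 a^-1 b a^-1) trace(a) - trace(b^2 a b a^-2 b^-1 a^-1 b) = x^4*y^3*z^2 - x^5*y^2*z - x^3*y^4*z - 2*x^3*y^2*z^3 + x^4*y^3 + x^4*y*z^2 + x^2*y*z^4 + 3*x^3*y^2*z + x*y^4*z + x*y^2*z^3 - x^4*y - 2*x^2*y^3 - 2*x^2*y*z^2 - 3*x*y^2*z - x*z^3 + 3*x^2*y + y^3 + 2*x*z - 3*y

x^4*y^3*z^2 - x^5*y^2*z - x^3*y^4*z - 2*x^3*y^2*z^3 + x^4*y^3 + x^4*y*z^2 + x^2*y*z^4 + 3*x^3*y^2*z + x*y^4*z + x*y^2*z^3 - x^4*y - 2*x^2*y^3 - 2*x^2*y*z^2 - 3*x*y^2*z - x*z^3 + 3*x^2*y + y^3 + 2*x*z - 3*y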